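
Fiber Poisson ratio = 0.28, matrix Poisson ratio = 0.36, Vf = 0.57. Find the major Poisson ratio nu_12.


nu_12 = nu_f*Vf + nu_m*(1-Vf) = 0.28*0.57 + 0.36*0.43 = 0.3144

0.3144


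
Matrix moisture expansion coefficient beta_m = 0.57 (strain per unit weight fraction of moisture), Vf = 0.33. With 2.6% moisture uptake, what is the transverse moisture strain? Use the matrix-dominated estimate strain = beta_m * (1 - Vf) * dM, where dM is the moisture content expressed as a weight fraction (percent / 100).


dM = 2.6/100 = 0.026
strain = beta_m * (1-Vf) * dM = 0.57 * 0.67 * 0.026 = 0.0099294

0.0099294


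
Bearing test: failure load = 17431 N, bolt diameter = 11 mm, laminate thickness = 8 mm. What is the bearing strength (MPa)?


sigma_br = F/(d*h) = 17431/(11*8) = 198.1 MPa

198.1 MPa


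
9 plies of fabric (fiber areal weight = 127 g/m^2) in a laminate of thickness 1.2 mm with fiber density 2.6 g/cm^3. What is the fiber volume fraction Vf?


Vf = n * FAW / (rho_f * h * 1000) = 9 * 127 / (2.6 * 1.2 * 1000) = 0.3663

0.3663


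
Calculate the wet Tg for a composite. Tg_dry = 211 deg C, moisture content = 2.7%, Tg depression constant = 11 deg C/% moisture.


Tg_wet = Tg_dry - k*moisture = 211 - 11*2.7 = 181.3 deg C

181.3 deg C


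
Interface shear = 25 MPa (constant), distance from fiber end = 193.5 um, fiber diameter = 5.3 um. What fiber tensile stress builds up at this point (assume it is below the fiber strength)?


Force balance: sigma_f * (pi*d^2/4) = tau * (pi*d) * x  ->  sigma_f = 4 * tau * x / d
sigma_f = 4 * 25 * 193.5 / 5.3 = 3650.9 MPa

3650.9 MPa


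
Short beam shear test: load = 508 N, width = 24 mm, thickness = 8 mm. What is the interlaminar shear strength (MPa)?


ILSS = 3F/(4bh) = 3*508/(4*24*8) = 1.98 MPa

1.98 MPa


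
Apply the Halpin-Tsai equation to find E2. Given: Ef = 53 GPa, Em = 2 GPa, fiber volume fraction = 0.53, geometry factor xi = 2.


eta = (Ef/Em - 1)/(Ef/Em + xi) = (26.5 - 1)/(26.5 + 2) = 0.8947
E2 = Em*(1+xi*eta*Vf)/(1-eta*Vf) = 7.41 GPa

7.41 GPa


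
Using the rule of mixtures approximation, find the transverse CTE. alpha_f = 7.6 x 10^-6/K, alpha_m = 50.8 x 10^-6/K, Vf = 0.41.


alpha_2 = alpha_f*Vf + alpha_m*(1-Vf) = 7.6*0.41 + 50.8*0.59 = 33.1 x 10^-6/K

33.1 x 10^-6/K


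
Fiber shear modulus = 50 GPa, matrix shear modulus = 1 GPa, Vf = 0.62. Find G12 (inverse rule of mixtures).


1/G12 = Vf/Gf + (1-Vf)/Gm = 0.62/50 + 0.38/1
G12 = 2.55 GPa

2.55 GPa


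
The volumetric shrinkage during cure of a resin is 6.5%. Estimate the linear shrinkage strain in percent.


Linear shrinkage ≈ vol_shrink/3 = 6.5/3 = 2.167%

2.167%


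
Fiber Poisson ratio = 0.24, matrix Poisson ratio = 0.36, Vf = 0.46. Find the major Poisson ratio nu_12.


nu_12 = nu_f*Vf + nu_m*(1-Vf) = 0.24*0.46 + 0.36*0.54 = 0.3048

0.3048


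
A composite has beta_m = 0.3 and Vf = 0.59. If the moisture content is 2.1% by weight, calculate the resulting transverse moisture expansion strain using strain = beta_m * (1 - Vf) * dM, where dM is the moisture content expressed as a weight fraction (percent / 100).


dM = 2.1/100 = 0.021
strain = beta_m * (1-Vf) * dM = 0.3 * 0.41 * 0.021 = 0.002583

0.002583


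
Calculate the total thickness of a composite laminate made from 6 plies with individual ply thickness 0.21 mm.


h = n * t_ply = 6 * 0.21 = 1.26 mm

1.26 mm


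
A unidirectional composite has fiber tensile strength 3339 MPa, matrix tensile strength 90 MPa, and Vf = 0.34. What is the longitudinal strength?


sigma_1 = sigma_f*Vf + sigma_m*(1-Vf) = 3339*0.34 + 90*0.66 = 1194.7 MPa

1194.7 MPa


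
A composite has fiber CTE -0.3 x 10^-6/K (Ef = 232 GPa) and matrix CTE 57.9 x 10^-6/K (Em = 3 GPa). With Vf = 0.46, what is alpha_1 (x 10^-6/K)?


E1 = Ef*Vf + Em*(1-Vf) = 108.34
alpha_1 = (alpha_f*Ef*Vf + alpha_m*Em*(1-Vf))/E1 = 0.57 x 10^-6/K

0.57 x 10^-6/K


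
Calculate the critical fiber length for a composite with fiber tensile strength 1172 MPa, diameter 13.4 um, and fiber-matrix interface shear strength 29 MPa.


Lc = sigma_f * d / (2 * tau_i) = 1172 * 13.4 / (2 * 29) = 270.8 um

270.8 um


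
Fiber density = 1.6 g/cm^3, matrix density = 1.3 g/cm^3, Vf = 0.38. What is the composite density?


rho_c = rho_f*Vf + rho_m*(1-Vf) = 1.6*0.38 + 1.3*0.62 = 1.414 g/cm^3

1.414 g/cm^3


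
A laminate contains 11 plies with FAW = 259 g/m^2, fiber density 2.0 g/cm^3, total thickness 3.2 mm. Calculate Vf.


Vf = n * FAW / (rho_f * h * 1000) = 11 * 259 / (2.0 * 3.2 * 1000) = 0.4452

0.4452


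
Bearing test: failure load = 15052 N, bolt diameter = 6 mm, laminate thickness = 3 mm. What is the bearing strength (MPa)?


sigma_br = F/(d*h) = 15052/(6*3) = 836.2 MPa

836.2 MPa


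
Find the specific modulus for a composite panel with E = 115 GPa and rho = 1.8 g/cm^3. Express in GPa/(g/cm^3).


Specific stiffness = E/rho = 115/1.8 = 63.9 GPa/(g/cm^3)

63.9 GPa/(g/cm^3)


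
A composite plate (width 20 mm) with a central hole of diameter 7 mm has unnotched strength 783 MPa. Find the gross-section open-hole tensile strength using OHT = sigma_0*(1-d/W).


OHT = sigma_0*(1-d/W) = 783*(1-7/20) = 509.0 MPa

509.0 MPa


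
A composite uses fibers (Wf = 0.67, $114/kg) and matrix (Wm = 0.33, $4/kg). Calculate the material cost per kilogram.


Cost = cost_f*Wf + cost_m*Wm = 114*0.67 + 4*0.33 = $77.7/kg

$77.7/kg


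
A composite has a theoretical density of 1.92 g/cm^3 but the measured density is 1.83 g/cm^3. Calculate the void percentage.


Void% = (rho_theo - rho_actual)/rho_theo * 100 = (1.92 - 1.83)/1.92 * 100 = 4.69%

4.69%


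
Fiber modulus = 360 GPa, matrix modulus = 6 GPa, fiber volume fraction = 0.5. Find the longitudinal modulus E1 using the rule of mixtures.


E1 = Ef*Vf + Em*(1-Vf) = 360*0.5 + 6*0.5 = 183.0 GPa

183.0 GPa


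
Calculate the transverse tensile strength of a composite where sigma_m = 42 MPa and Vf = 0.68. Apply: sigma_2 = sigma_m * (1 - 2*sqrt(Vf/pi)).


factor = 1 - 2*sqrt(0.68/pi) = 0.0695
sigma_2 = 42 * 0.0695 = 2.92 MPa

2.92 MPa


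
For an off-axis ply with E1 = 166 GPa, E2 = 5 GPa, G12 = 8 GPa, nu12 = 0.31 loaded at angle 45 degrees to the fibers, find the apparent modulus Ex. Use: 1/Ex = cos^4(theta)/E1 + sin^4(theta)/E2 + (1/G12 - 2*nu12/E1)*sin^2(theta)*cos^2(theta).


cos^4(45) = 0.25, sin^4(45) = 0.25, sin^2(45)*cos^2(45) = 0.25
1/G12 - 2*nu12/E1 = 1/8 - 2*0.31/166 = 0.121265 GPa^-1
1/Ex = 0.25/166 + 0.25/5 + 0.121265*0.25 = 0.0818223 GPa^-1
Ex = 12.22 GPa

12.22 GPa


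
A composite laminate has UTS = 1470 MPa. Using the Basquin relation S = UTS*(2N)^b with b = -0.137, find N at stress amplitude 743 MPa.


N = 0.5 * (S/UTS)^(1/b) = 0.5 * (743/1470)^(1/-0.137) = 72.7699 cycles

72.7699 cycles


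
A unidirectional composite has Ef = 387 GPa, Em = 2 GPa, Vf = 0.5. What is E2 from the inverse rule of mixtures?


1/E2 = Vf/Ef + (1-Vf)/Em = 0.5/387 + 0.5/2
E2 = 3.98 GPa

3.98 GPa


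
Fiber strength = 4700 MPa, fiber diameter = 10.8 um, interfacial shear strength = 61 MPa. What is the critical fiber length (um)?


Lc = sigma_f * d / (2 * tau_i) = 4700 * 10.8 / (2 * 61) = 416.1 um

416.1 um


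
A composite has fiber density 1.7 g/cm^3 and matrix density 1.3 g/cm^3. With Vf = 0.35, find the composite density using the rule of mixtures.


rho_c = rho_f*Vf + rho_m*(1-Vf) = 1.7*0.35 + 1.3*0.65 = 1.44 g/cm^3

1.44 g/cm^3


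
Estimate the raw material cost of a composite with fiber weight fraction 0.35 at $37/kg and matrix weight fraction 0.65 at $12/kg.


Cost = cost_f*Wf + cost_m*Wm = 37*0.35 + 12*0.65 = $20.75/kg

$20.75/kg


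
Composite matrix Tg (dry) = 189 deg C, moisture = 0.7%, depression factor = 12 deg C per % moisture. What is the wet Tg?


Tg_wet = Tg_dry - k*moisture = 189 - 12*0.7 = 180.6 deg C

180.6 deg C


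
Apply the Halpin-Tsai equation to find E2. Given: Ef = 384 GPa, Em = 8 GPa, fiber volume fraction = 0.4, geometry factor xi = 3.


eta = (Ef/Em - 1)/(Ef/Em + xi) = (48.0 - 1)/(48.0 + 3) = 0.9216
E2 = Em*(1+xi*eta*Vf)/(1-eta*Vf) = 26.68 GPa

26.68 GPa


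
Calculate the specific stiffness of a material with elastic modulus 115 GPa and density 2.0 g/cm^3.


Specific stiffness = E/rho = 115/2.0 = 57.5 GPa/(g/cm^3)

57.5 GPa/(g/cm^3)


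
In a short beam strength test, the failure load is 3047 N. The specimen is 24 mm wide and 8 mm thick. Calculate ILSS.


ILSS = 3F/(4bh) = 3*3047/(4*24*8) = 11.9 MPa

11.9 MPa


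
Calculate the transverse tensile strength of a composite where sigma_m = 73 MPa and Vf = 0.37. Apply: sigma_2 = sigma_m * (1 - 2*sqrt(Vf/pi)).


factor = 1 - 2*sqrt(0.37/pi) = 0.3136
sigma_2 = 73 * 0.3136 = 22.9 MPa

22.9 MPa


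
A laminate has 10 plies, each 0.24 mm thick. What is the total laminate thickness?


h = n * t_ply = 10 * 0.24 = 2.4 mm

2.4 mm


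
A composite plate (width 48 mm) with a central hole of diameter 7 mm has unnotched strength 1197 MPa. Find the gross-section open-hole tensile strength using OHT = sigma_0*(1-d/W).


OHT = sigma_0*(1-d/W) = 1197*(1-7/48) = 1022.4 MPa

1022.4 MPa


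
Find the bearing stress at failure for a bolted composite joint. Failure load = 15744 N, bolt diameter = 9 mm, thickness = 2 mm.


sigma_br = F/(d*h) = 15744/(9*2) = 874.7 MPa

874.7 MPa


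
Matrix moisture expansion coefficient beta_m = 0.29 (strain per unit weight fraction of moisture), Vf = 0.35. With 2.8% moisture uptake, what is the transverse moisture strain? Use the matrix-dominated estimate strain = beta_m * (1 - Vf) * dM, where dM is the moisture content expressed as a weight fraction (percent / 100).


dM = 2.8/100 = 0.028
strain = beta_m * (1-Vf) * dM = 0.29 * 0.65 * 0.028 = 0.005278

0.005278


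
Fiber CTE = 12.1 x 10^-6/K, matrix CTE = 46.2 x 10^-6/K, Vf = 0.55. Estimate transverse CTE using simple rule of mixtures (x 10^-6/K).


alpha_2 = alpha_f*Vf + alpha_m*(1-Vf) = 12.1*0.55 + 46.2*0.45 = 27.4 x 10^-6/K

27.4 x 10^-6/K


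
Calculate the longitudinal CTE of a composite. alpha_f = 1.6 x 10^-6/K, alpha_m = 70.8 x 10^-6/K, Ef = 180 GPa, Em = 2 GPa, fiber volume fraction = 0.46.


E1 = Ef*Vf + Em*(1-Vf) = 83.88
alpha_1 = (alpha_f*Ef*Vf + alpha_m*Em*(1-Vf))/E1 = 2.49 x 10^-6/K

2.49 x 10^-6/K


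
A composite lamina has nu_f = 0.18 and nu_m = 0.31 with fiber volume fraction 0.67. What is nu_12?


nu_12 = nu_f*Vf + nu_m*(1-Vf) = 0.18*0.67 + 0.31*0.33 = 0.2229

0.2229


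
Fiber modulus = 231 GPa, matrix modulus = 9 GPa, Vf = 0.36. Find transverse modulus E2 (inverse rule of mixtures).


1/E2 = Vf/Ef + (1-Vf)/Em = 0.36/231 + 0.64/9
E2 = 13.76 GPa

13.76 GPa


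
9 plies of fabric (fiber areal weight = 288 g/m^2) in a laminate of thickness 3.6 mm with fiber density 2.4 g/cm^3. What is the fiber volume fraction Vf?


Vf = n * FAW / (rho_f * h * 1000) = 9 * 288 / (2.4 * 3.6 * 1000) = 0.3

0.3


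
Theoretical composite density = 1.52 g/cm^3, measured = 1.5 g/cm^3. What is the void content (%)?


Void% = (rho_theo - rho_actual)/rho_theo * 100 = (1.52 - 1.5)/1.52 * 100 = 1.32%

1.32%


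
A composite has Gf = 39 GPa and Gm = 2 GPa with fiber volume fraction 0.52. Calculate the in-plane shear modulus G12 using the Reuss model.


1/G12 = Vf/Gf + (1-Vf)/Gm = 0.52/39 + 0.48/2
G12 = 3.95 GPa

3.95 GPa


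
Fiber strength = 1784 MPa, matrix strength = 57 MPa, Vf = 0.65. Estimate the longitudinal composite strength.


sigma_1 = sigma_f*Vf + sigma_m*(1-Vf) = 1784*0.65 + 57*0.35 = 1179.6 MPa

1179.6 MPa


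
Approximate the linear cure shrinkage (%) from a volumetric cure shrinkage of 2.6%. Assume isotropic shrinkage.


Linear shrinkage ≈ vol_shrink/3 = 2.6/3 = 0.867%

0.867%


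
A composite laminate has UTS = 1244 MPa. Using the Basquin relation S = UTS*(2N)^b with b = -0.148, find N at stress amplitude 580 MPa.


N = 0.5 * (S/UTS)^(1/b) = 0.5 * (580/1244)^(1/-0.148) = 86.7177 cycles

86.7177 cycles


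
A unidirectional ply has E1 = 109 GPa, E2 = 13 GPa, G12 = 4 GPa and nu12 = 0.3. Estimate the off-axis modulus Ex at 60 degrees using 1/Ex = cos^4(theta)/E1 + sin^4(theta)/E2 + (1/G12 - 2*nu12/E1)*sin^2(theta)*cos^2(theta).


cos^4(60) = 0.0625, sin^4(60) = 0.5625, sin^2(60)*cos^2(60) = 0.1875
1/G12 - 2*nu12/E1 = 1/4 - 2*0.3/109 = 0.244495 GPa^-1
1/Ex = 0.0625/109 + 0.5625/13 + 0.244495*0.1875 = 0.0896855 GPa^-1
Ex = 11.15 GPa

11.15 GPa


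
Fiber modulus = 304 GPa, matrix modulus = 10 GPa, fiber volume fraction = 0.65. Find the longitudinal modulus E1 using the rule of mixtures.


E1 = Ef*Vf + Em*(1-Vf) = 304*0.65 + 10*0.35 = 201.1 GPa

201.1 GPa


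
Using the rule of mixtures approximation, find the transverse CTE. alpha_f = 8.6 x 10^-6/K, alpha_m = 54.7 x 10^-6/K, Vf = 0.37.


alpha_2 = alpha_f*Vf + alpha_m*(1-Vf) = 8.6*0.37 + 54.7*0.63 = 37.6 x 10^-6/K

37.6 x 10^-6/K


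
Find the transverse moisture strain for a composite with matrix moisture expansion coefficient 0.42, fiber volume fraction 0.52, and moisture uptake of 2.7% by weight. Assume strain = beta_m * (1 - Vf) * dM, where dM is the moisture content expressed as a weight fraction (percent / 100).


dM = 2.7/100 = 0.027
strain = beta_m * (1-Vf) * dM = 0.42 * 0.48 * 0.027 = 0.0054432

0.0054432


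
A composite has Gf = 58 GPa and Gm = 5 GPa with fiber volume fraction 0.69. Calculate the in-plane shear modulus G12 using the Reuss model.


1/G12 = Vf/Gf + (1-Vf)/Gm = 0.69/58 + 0.31/5
G12 = 13.53 GPa

13.53 GPa


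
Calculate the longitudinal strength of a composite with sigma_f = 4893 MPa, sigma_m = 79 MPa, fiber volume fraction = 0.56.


sigma_1 = sigma_f*Vf + sigma_m*(1-Vf) = 4893*0.56 + 79*0.44 = 2774.8 MPa

2774.8 MPa


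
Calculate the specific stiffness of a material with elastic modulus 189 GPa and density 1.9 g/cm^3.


Specific stiffness = E/rho = 189/1.9 = 99.5 GPa/(g/cm^3)

99.5 GPa/(g/cm^3)


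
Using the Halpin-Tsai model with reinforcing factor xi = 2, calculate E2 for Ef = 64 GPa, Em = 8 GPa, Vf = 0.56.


eta = (Ef/Em - 1)/(Ef/Em + xi) = (8.0 - 1)/(8.0 + 2) = 0.7
E2 = Em*(1+xi*eta*Vf)/(1-eta*Vf) = 23.47 GPa

23.47 GPa


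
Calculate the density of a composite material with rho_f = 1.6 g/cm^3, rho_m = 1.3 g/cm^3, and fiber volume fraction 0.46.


rho_c = rho_f*Vf + rho_m*(1-Vf) = 1.6*0.46 + 1.3*0.54 = 1.438 g/cm^3

1.438 g/cm^3


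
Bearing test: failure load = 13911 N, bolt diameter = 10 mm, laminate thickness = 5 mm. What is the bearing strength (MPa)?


sigma_br = F/(d*h) = 13911/(10*5) = 278.2 MPa

278.2 MPa


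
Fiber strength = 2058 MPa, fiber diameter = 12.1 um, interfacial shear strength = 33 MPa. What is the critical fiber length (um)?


Lc = sigma_f * d / (2 * tau_i) = 2058 * 12.1 / (2 * 33) = 377.3 um

377.3 um


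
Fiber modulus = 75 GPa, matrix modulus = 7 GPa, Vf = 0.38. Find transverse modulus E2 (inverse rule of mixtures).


1/E2 = Vf/Ef + (1-Vf)/Em = 0.38/75 + 0.62/7
E2 = 10.68 GPa

10.68 GPa


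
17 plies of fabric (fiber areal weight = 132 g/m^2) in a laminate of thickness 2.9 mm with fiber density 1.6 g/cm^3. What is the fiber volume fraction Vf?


Vf = n * FAW / (rho_f * h * 1000) = 17 * 132 / (1.6 * 2.9 * 1000) = 0.4836

0.4836


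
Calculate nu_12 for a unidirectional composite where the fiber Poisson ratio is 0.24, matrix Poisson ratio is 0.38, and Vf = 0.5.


nu_12 = nu_f*Vf + nu_m*(1-Vf) = 0.24*0.5 + 0.38*0.5 = 0.31

0.31


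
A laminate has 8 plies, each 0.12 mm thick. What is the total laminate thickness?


h = n * t_ply = 8 * 0.12 = 0.96 mm

0.96 mm


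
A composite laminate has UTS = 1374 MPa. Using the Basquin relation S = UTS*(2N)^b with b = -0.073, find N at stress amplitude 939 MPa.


N = 0.5 * (S/UTS)^(1/b) = 0.5 * (939/1374)^(1/-0.073) = 91.9694 cycles

91.9694 cycles


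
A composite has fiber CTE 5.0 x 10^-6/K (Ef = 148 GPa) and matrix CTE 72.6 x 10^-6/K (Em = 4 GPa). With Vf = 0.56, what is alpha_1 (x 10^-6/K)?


E1 = Ef*Vf + Em*(1-Vf) = 84.64
alpha_1 = (alpha_f*Ef*Vf + alpha_m*Em*(1-Vf))/E1 = 6.41 x 10^-6/K

6.41 x 10^-6/K


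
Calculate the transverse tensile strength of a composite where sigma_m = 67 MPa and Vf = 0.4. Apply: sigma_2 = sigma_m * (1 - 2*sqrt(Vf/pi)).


factor = 1 - 2*sqrt(0.4/pi) = 0.2864
sigma_2 = 67 * 0.2864 = 19.19 MPa

19.19 MPa


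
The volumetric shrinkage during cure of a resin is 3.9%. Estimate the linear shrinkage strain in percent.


Linear shrinkage ≈ vol_shrink/3 = 3.9/3 = 1.3%

1.3%


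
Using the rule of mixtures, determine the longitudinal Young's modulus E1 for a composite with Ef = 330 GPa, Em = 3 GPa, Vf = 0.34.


E1 = Ef*Vf + Em*(1-Vf) = 330*0.34 + 3*0.66 = 114.18 GPa

114.18 GPa


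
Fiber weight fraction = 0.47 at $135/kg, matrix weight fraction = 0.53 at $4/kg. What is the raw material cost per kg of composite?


Cost = cost_f*Wf + cost_m*Wm = 135*0.47 + 4*0.53 = $65.57/kg

$65.57/kg


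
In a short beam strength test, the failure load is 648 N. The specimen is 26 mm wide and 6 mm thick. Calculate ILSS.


ILSS = 3F/(4bh) = 3*648/(4*26*6) = 3.12 MPa

3.12 MPa


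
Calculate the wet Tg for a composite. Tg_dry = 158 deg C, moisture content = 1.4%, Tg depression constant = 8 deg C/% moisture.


Tg_wet = Tg_dry - k*moisture = 158 - 8*1.4 = 146.8 deg C

146.8 deg C


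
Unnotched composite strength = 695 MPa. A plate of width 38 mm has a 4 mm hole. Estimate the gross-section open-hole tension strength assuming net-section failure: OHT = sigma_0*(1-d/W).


OHT = sigma_0*(1-d/W) = 695*(1-4/38) = 621.8 MPa

621.8 MPa


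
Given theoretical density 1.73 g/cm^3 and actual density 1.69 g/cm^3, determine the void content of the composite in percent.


Void% = (rho_theo - rho_actual)/rho_theo * 100 = (1.73 - 1.69)/1.73 * 100 = 2.31%

2.31%


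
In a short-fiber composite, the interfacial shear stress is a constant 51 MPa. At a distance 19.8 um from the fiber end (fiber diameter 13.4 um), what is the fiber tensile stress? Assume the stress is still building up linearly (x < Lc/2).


Force balance: sigma_f * (pi*d^2/4) = tau * (pi*d) * x  ->  sigma_f = 4 * tau * x / d
sigma_f = 4 * 51 * 19.8 / 13.4 = 301.4 MPa

301.4 MPa


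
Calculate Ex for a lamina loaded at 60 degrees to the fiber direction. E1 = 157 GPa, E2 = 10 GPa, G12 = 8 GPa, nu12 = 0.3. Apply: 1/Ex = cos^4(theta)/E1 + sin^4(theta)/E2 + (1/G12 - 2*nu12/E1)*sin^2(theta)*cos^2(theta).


cos^4(60) = 0.0625, sin^4(60) = 0.5625, sin^2(60)*cos^2(60) = 0.1875
1/G12 - 2*nu12/E1 = 1/8 - 2*0.3/157 = 0.121178 GPa^-1
1/Ex = 0.0625/157 + 0.5625/10 + 0.121178*0.1875 = 0.079369 GPa^-1
Ex = 12.6 GPa

12.6 GPa


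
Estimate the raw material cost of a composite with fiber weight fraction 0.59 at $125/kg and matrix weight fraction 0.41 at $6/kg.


Cost = cost_f*Wf + cost_m*Wm = 125*0.59 + 6*0.41 = $76.21/kg

$76.21/kg


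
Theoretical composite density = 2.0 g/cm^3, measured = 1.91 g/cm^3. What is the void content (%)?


Void% = (rho_theo - rho_actual)/rho_theo * 100 = (2.0 - 1.91)/2.0 * 100 = 4.5%

4.5%


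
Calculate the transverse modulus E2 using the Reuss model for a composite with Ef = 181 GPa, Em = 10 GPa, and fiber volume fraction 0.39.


1/E2 = Vf/Ef + (1-Vf)/Em = 0.39/181 + 0.61/10
E2 = 15.83 GPa

15.83 GPa


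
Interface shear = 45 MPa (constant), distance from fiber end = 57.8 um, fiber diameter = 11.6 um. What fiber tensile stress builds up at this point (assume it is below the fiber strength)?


Force balance: sigma_f * (pi*d^2/4) = tau * (pi*d) * x  ->  sigma_f = 4 * tau * x / d
sigma_f = 4 * 45 * 57.8 / 11.6 = 896.9 MPa

896.9 MPa


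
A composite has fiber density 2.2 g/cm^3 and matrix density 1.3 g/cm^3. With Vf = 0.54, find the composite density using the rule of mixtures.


rho_c = rho_f*Vf + rho_m*(1-Vf) = 2.2*0.54 + 1.3*0.46 = 1.786 g/cm^3

1.786 g/cm^3


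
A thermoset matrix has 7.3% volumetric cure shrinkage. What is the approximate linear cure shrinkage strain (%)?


Linear shrinkage ≈ vol_shrink/3 = 7.3/3 = 2.433%

2.433%


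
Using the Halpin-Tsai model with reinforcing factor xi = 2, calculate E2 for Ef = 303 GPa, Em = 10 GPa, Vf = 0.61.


eta = (Ef/Em - 1)/(Ef/Em + xi) = (30.3 - 1)/(30.3 + 2) = 0.9071
E2 = Em*(1+xi*eta*Vf)/(1-eta*Vf) = 47.17 GPa

47.17 GPa


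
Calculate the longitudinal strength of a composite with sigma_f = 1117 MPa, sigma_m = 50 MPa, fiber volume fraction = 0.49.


sigma_1 = sigma_f*Vf + sigma_m*(1-Vf) = 1117*0.49 + 50*0.51 = 572.8 MPa

572.8 MPa


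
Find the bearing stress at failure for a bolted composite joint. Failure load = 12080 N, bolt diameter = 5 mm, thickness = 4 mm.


sigma_br = F/(d*h) = 12080/(5*4) = 604.0 MPa

604.0 MPa


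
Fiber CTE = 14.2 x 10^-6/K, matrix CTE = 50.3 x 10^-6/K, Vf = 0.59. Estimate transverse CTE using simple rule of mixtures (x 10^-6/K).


alpha_2 = alpha_f*Vf + alpha_m*(1-Vf) = 14.2*0.59 + 50.3*0.41 = 29.0 x 10^-6/K

29.0 x 10^-6/K


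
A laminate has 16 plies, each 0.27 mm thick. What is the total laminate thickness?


h = n * t_ply = 16 * 0.27 = 4.32 mm

4.32 mm


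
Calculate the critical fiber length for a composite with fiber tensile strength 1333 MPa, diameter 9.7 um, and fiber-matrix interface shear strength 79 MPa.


Lc = sigma_f * d / (2 * tau_i) = 1333 * 9.7 / (2 * 79) = 81.8 um

81.8 um


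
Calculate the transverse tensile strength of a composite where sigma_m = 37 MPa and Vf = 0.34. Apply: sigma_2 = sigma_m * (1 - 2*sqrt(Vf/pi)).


factor = 1 - 2*sqrt(0.34/pi) = 0.342
sigma_2 = 37 * 0.342 = 12.66 MPa

12.66 MPa


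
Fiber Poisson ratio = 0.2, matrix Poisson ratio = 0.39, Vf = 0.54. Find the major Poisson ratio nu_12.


nu_12 = nu_f*Vf + nu_m*(1-Vf) = 0.2*0.54 + 0.39*0.46 = 0.2874

0.2874


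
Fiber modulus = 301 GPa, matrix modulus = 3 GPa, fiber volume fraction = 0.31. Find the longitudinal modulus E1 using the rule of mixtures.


E1 = Ef*Vf + Em*(1-Vf) = 301*0.31 + 3*0.69 = 95.38 GPa

95.38 GPa


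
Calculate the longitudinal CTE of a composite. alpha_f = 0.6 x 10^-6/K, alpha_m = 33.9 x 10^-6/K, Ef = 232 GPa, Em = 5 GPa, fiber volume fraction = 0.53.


E1 = Ef*Vf + Em*(1-Vf) = 125.31
alpha_1 = (alpha_f*Ef*Vf + alpha_m*Em*(1-Vf))/E1 = 1.22 x 10^-6/K

1.22 x 10^-6/K


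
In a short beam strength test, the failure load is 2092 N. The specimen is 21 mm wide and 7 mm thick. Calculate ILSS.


ILSS = 3F/(4bh) = 3*2092/(4*21*7) = 10.67 MPa

10.67 MPa


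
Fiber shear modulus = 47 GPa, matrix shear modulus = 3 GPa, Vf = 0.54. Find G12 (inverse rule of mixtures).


1/G12 = Vf/Gf + (1-Vf)/Gm = 0.54/47 + 0.46/3
G12 = 6.07 GPa

6.07 GPa


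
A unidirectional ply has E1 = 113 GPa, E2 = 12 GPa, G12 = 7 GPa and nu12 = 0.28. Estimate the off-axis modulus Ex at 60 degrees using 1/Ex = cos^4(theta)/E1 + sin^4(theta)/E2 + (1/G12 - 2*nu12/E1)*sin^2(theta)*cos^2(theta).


cos^4(60) = 0.0625, sin^4(60) = 0.5625, sin^2(60)*cos^2(60) = 0.1875
1/G12 - 2*nu12/E1 = 1/7 - 2*0.28/113 = 0.137901 GPa^-1
1/Ex = 0.0625/113 + 0.5625/12 + 0.137901*0.1875 = 0.0732846 GPa^-1
Ex = 13.65 GPa

13.65 GPa


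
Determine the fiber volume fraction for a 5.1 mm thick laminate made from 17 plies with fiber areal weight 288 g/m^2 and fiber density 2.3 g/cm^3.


Vf = n * FAW / (rho_f * h * 1000) = 17 * 288 / (2.3 * 5.1 * 1000) = 0.4174

0.4174


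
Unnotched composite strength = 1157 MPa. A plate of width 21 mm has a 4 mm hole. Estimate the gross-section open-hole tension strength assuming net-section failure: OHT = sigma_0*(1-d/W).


OHT = sigma_0*(1-d/W) = 1157*(1-4/21) = 936.6 MPa

936.6 MPa


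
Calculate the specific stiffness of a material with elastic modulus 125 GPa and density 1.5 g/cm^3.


Specific stiffness = E/rho = 125/1.5 = 83.3 GPa/(g/cm^3)

83.3 GPa/(g/cm^3)


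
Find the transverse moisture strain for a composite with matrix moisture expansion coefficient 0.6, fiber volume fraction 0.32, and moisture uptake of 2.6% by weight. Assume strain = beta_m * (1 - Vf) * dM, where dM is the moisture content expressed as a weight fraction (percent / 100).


dM = 2.6/100 = 0.026
strain = beta_m * (1-Vf) * dM = 0.6 * 0.68 * 0.026 = 0.010608

0.010608


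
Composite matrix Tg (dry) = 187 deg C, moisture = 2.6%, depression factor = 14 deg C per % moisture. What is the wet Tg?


Tg_wet = Tg_dry - k*moisture = 187 - 14*2.6 = 150.6 deg C

150.6 deg C


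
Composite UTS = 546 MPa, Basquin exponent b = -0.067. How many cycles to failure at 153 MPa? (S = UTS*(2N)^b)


N = 0.5 * (S/UTS)^(1/b) = 0.5 * (153/546)^(1/-0.067) = 8.8157e+07 cycles

8.8157e+07 cycles


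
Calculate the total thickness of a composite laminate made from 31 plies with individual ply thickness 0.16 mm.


h = n * t_ply = 31 * 0.16 = 4.96 mm

4.96 mm


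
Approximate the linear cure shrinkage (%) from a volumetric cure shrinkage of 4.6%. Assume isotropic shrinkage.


Linear shrinkage ≈ vol_shrink/3 = 4.6/3 = 1.533%

1.533%


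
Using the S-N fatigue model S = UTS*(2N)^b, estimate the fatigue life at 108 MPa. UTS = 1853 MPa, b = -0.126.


N = 0.5 * (S/UTS)^(1/b) = 0.5 * (108/1853)^(1/-0.126) = 3.1348e+09 cycles

3.1348e+09 cycles


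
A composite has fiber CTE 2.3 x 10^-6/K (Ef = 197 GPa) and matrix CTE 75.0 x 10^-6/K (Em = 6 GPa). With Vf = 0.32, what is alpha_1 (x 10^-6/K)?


E1 = Ef*Vf + Em*(1-Vf) = 67.12
alpha_1 = (alpha_f*Ef*Vf + alpha_m*Em*(1-Vf))/E1 = 6.72 x 10^-6/K

6.72 x 10^-6/K


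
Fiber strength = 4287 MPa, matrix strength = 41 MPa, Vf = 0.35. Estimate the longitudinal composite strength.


sigma_1 = sigma_f*Vf + sigma_m*(1-Vf) = 4287*0.35 + 41*0.65 = 1527.1 MPa

1527.1 MPa


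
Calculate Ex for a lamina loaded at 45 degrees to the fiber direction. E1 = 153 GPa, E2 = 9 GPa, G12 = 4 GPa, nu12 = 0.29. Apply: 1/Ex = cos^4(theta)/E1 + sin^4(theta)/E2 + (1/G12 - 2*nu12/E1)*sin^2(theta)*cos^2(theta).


cos^4(45) = 0.25, sin^4(45) = 0.25, sin^2(45)*cos^2(45) = 0.25
1/G12 - 2*nu12/E1 = 1/4 - 2*0.29/153 = 0.246209 GPa^-1
1/Ex = 0.25/153 + 0.25/9 + 0.246209*0.25 = 0.0909641 GPa^-1
Ex = 10.99 GPa

10.99 GPa


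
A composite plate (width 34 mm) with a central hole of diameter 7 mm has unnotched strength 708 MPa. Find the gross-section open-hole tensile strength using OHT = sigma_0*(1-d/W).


OHT = sigma_0*(1-d/W) = 708*(1-7/34) = 562.2 MPa

562.2 MPa


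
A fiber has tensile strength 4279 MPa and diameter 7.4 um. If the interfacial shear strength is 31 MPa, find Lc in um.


Lc = sigma_f * d / (2 * tau_i) = 4279 * 7.4 / (2 * 31) = 510.7 um

510.7 um


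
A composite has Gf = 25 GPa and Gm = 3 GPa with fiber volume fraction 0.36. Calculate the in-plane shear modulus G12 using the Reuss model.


1/G12 = Vf/Gf + (1-Vf)/Gm = 0.36/25 + 0.64/3
G12 = 4.39 GPa

4.39 GPa


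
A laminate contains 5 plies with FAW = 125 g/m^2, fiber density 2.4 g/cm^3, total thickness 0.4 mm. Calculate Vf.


Vf = n * FAW / (rho_f * h * 1000) = 5 * 125 / (2.4 * 0.4 * 1000) = 0.651

0.651


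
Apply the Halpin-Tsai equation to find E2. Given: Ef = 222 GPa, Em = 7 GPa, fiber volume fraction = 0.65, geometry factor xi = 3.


eta = (Ef/Em - 1)/(Ef/Em + xi) = (31.7143 - 1)/(31.7143 + 3) = 0.8848
E2 = Em*(1+xi*eta*Vf)/(1-eta*Vf) = 44.9 GPa

44.9 GPa


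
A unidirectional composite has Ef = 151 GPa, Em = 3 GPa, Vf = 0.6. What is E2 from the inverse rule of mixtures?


1/E2 = Vf/Ef + (1-Vf)/Em = 0.6/151 + 0.4/3
E2 = 7.28 GPa

7.28 GPa


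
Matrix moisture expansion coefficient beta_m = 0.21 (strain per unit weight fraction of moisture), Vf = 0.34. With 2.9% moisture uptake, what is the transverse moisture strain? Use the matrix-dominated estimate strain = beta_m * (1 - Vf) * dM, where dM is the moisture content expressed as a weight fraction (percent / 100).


dM = 2.9/100 = 0.029
strain = beta_m * (1-Vf) * dM = 0.21 * 0.66 * 0.029 = 0.0040194

0.0040194


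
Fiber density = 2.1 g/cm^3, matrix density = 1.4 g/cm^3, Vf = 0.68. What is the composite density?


rho_c = rho_f*Vf + rho_m*(1-Vf) = 2.1*0.68 + 1.4*0.32 = 1.876 g/cm^3

1.876 g/cm^3


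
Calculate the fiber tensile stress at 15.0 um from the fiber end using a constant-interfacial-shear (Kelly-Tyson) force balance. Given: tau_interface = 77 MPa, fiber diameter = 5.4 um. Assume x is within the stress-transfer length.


Force balance: sigma_f * (pi*d^2/4) = tau * (pi*d) * x  ->  sigma_f = 4 * tau * x / d
sigma_f = 4 * 77 * 15.0 / 5.4 = 855.6 MPa

855.6 MPa


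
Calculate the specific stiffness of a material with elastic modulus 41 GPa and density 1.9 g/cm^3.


Specific stiffness = E/rho = 41/1.9 = 21.6 GPa/(g/cm^3)

21.6 GPa/(g/cm^3)


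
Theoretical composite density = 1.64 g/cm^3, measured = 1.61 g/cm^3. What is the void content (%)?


Void% = (rho_theo - rho_actual)/rho_theo * 100 = (1.64 - 1.61)/1.64 * 100 = 1.83%

1.83%


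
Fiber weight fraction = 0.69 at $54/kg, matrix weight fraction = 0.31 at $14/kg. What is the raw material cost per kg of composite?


Cost = cost_f*Wf + cost_m*Wm = 54*0.69 + 14*0.31 = $41.6/kg

$41.6/kg


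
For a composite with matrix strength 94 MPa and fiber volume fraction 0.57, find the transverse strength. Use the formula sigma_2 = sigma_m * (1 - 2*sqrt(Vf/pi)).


factor = 1 - 2*sqrt(0.57/pi) = 0.1481
sigma_2 = 94 * 0.1481 = 13.92 MPa

13.92 MPa


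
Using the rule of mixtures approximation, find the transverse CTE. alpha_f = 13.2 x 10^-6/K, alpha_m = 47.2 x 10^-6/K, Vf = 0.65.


alpha_2 = alpha_f*Vf + alpha_m*(1-Vf) = 13.2*0.65 + 47.2*0.35 = 25.1 x 10^-6/K

25.1 x 10^-6/K


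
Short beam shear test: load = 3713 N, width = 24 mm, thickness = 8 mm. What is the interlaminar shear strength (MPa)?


ILSS = 3F/(4bh) = 3*3713/(4*24*8) = 14.5 MPa

14.5 MPa


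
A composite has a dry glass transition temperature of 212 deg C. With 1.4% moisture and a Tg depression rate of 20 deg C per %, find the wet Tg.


Tg_wet = Tg_dry - k*moisture = 212 - 20*1.4 = 184.0 deg C

184.0 deg C


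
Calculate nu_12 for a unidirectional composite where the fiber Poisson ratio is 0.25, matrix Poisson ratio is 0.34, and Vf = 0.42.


nu_12 = nu_f*Vf + nu_m*(1-Vf) = 0.25*0.42 + 0.34*0.58 = 0.3022

0.3022


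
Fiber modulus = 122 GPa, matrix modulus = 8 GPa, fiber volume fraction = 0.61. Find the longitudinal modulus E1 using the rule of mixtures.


E1 = Ef*Vf + Em*(1-Vf) = 122*0.61 + 8*0.39 = 77.54 GPa

77.54 GPa


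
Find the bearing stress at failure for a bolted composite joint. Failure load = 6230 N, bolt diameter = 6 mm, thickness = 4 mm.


sigma_br = F/(d*h) = 6230/(6*4) = 259.6 MPa

259.6 MPa


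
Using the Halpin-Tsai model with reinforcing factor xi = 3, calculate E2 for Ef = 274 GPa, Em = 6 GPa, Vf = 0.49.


eta = (Ef/Em - 1)/(Ef/Em + xi) = (45.6667 - 1)/(45.6667 + 3) = 0.9178
E2 = Em*(1+xi*eta*Vf)/(1-eta*Vf) = 25.61 GPa

25.61 GPa


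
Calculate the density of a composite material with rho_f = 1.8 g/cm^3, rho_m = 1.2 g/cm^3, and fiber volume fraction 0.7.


rho_c = rho_f*Vf + rho_m*(1-Vf) = 1.8*0.7 + 1.2*0.3 = 1.62 g/cm^3

1.62 g/cm^3


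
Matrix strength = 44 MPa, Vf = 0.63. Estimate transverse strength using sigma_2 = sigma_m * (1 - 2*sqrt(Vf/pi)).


factor = 1 - 2*sqrt(0.63/pi) = 0.1044
sigma_2 = 44 * 0.1044 = 4.59 MPa

4.59 MPa


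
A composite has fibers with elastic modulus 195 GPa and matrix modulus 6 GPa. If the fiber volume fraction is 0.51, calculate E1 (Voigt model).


E1 = Ef*Vf + Em*(1-Vf) = 195*0.51 + 6*0.49 = 102.39 GPa

102.39 GPa


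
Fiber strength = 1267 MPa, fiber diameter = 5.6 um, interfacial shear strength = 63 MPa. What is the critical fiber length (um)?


Lc = sigma_f * d / (2 * tau_i) = 1267 * 5.6 / (2 * 63) = 56.3 um

56.3 um


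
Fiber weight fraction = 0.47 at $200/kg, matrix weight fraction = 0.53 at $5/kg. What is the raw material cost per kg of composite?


Cost = cost_f*Wf + cost_m*Wm = 200*0.47 + 5*0.53 = $96.65/kg

$96.65/kg


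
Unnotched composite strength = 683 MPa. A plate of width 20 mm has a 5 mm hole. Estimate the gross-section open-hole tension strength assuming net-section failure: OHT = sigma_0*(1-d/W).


OHT = sigma_0*(1-d/W) = 683*(1-5/20) = 512.3 MPa

512.3 MPa


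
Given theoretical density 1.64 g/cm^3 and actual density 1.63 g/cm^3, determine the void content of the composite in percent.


Void% = (rho_theo - rho_actual)/rho_theo * 100 = (1.64 - 1.63)/1.64 * 100 = 0.61%

0.61%


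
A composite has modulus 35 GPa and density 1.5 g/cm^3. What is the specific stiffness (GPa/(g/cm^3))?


Specific stiffness = E/rho = 35/1.5 = 23.3 GPa/(g/cm^3)

23.3 GPa/(g/cm^3)


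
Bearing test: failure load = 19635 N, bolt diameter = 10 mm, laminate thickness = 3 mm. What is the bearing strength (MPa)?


sigma_br = F/(d*h) = 19635/(10*3) = 654.5 MPa

654.5 MPa


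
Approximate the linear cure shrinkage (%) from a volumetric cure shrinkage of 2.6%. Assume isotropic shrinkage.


Linear shrinkage ≈ vol_shrink/3 = 2.6/3 = 0.867%

0.867%


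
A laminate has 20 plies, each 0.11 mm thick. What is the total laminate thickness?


h = n * t_ply = 20 * 0.11 = 2.2 mm

2.2 mm


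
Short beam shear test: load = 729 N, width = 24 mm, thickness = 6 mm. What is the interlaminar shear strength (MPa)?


ILSS = 3F/(4bh) = 3*729/(4*24*6) = 3.8 MPa

3.8 MPa


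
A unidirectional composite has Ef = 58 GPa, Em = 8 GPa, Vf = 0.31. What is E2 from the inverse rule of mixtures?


1/E2 = Vf/Ef + (1-Vf)/Em = 0.31/58 + 0.69/8
E2 = 10.92 GPa

10.92 GPa


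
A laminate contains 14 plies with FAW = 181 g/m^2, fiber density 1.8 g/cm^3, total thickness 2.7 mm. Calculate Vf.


Vf = n * FAW / (rho_f * h * 1000) = 14 * 181 / (1.8 * 2.7 * 1000) = 0.5214

0.5214


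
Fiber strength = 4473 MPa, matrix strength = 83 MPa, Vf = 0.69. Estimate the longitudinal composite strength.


sigma_1 = sigma_f*Vf + sigma_m*(1-Vf) = 4473*0.69 + 83*0.31 = 3112.1 MPa

3112.1 MPa


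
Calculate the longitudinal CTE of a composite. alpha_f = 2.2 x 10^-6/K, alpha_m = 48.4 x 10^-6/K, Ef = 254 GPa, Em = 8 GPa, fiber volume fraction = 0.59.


E1 = Ef*Vf + Em*(1-Vf) = 153.14
alpha_1 = (alpha_f*Ef*Vf + alpha_m*Em*(1-Vf))/E1 = 3.19 x 10^-6/K

3.19 x 10^-6/K


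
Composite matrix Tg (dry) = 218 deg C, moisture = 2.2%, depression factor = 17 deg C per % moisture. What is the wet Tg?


Tg_wet = Tg_dry - k*moisture = 218 - 17*2.2 = 180.6 deg C

180.6 deg C


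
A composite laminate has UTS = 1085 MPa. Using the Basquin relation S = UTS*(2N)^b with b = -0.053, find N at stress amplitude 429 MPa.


N = 0.5 * (S/UTS)^(1/b) = 0.5 * (429/1085)^(1/-0.053) = 2.0055e+07 cycles

2.0055e+07 cycles


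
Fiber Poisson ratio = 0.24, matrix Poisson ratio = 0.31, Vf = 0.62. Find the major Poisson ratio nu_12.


nu_12 = nu_f*Vf + nu_m*(1-Vf) = 0.24*0.62 + 0.31*0.38 = 0.2666

0.2666


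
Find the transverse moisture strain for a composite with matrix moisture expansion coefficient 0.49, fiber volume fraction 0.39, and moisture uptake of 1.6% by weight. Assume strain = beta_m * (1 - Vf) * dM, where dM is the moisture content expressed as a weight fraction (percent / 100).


dM = 1.6/100 = 0.016
strain = beta_m * (1-Vf) * dM = 0.49 * 0.61 * 0.016 = 0.0047824

0.0047824


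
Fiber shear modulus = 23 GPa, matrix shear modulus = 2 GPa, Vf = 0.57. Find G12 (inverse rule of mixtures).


1/G12 = Vf/Gf + (1-Vf)/Gm = 0.57/23 + 0.43/2
G12 = 4.17 GPa

4.17 GPa


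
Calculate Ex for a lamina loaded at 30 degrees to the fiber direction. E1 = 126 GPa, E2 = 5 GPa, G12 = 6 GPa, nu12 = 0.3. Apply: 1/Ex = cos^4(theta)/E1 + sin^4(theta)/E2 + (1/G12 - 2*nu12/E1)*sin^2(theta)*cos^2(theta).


cos^4(30) = 0.5625, sin^4(30) = 0.0625, sin^2(30)*cos^2(30) = 0.1875
1/G12 - 2*nu12/E1 = 1/6 - 2*0.3/126 = 0.161905 GPa^-1
1/Ex = 0.5625/126 + 0.0625/5 + 0.161905*0.1875 = 0.0473214 GPa^-1
Ex = 21.13 GPa

21.13 GPa


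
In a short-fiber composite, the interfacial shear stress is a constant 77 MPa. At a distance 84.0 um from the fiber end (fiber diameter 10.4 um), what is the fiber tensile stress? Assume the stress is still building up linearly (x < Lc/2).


Force balance: sigma_f * (pi*d^2/4) = tau * (pi*d) * x  ->  sigma_f = 4 * tau * x / d
sigma_f = 4 * 77 * 84.0 / 10.4 = 2487.7 MPa

2487.7 MPa


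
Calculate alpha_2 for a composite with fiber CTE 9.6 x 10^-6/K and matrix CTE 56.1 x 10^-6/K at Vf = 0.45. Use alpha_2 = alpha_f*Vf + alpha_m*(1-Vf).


alpha_2 = alpha_f*Vf + alpha_m*(1-Vf) = 9.6*0.45 + 56.1*0.55 = 35.2 x 10^-6/K

35.2 x 10^-6/K


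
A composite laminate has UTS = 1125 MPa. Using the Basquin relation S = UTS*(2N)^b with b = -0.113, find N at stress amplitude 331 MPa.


N = 0.5 * (S/UTS)^(1/b) = 0.5 * (331/1125)^(1/-0.113) = 25174.2757 cycles

25174.2757 cycles


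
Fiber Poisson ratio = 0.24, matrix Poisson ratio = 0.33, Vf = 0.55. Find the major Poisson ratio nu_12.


nu_12 = nu_f*Vf + nu_m*(1-Vf) = 0.24*0.55 + 0.33*0.45 = 0.2805

0.2805


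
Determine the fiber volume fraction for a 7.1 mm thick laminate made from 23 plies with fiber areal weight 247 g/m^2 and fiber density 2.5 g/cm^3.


Vf = n * FAW / (rho_f * h * 1000) = 23 * 247 / (2.5 * 7.1 * 1000) = 0.3201

0.3201


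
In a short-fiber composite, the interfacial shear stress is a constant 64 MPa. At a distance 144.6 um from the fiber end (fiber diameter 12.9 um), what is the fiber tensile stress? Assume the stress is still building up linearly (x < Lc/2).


Force balance: sigma_f * (pi*d^2/4) = tau * (pi*d) * x  ->  sigma_f = 4 * tau * x / d
sigma_f = 4 * 64 * 144.6 / 12.9 = 2869.6 MPa

2869.6 MPa


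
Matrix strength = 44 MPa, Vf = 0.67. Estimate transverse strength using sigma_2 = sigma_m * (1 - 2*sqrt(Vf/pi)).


factor = 1 - 2*sqrt(0.67/pi) = 0.0764
sigma_2 = 44 * 0.0764 = 3.36 MPa

3.36 MPa


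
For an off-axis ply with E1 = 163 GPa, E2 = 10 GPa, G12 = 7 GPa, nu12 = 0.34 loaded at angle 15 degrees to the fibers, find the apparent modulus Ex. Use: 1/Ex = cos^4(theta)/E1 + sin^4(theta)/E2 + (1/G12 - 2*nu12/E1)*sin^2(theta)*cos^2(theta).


cos^4(15) = 0.870513, sin^4(15) = 0.004487, sin^2(15)*cos^2(15) = 0.0625
1/G12 - 2*nu12/E1 = 1/7 - 2*0.34/163 = 0.138685 GPa^-1
1/Ex = 0.870513/163 + 0.004487/10 + 0.138685*0.0625 = 0.0144571 GPa^-1
Ex = 69.17 GPa

69.17 GPa


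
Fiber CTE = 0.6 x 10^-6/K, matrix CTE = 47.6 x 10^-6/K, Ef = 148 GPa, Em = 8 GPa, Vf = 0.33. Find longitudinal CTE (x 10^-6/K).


E1 = Ef*Vf + Em*(1-Vf) = 54.2
alpha_1 = (alpha_f*Ef*Vf + alpha_m*Em*(1-Vf))/E1 = 5.25 x 10^-6/K

5.25 x 10^-6/K


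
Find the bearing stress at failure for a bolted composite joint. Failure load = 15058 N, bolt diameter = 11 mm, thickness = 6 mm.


sigma_br = F/(d*h) = 15058/(11*6) = 228.2 MPa

228.2 MPa


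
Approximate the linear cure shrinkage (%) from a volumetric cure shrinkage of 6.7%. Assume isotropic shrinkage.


Linear shrinkage ≈ vol_shrink/3 = 6.7/3 = 2.233%

2.233%


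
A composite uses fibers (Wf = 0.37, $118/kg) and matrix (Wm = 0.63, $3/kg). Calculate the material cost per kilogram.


Cost = cost_f*Wf + cost_m*Wm = 118*0.37 + 3*0.63 = $45.55/kg

$45.55/kg


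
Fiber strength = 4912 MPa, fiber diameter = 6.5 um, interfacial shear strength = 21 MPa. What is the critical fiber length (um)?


Lc = sigma_f * d / (2 * tau_i) = 4912 * 6.5 / (2 * 21) = 760.2 um

760.2 um


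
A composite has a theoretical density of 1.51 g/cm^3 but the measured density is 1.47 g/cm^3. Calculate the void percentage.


Void% = (rho_theo - rho_actual)/rho_theo * 100 = (1.51 - 1.47)/1.51 * 100 = 2.65%

2.65%


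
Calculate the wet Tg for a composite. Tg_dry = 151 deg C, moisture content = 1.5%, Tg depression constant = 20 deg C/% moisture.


Tg_wet = Tg_dry - k*moisture = 151 - 20*1.5 = 121.0 deg C

121.0 deg C


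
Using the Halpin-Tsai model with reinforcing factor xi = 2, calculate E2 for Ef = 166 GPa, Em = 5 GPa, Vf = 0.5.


eta = (Ef/Em - 1)/(Ef/Em + xi) = (33.2 - 1)/(33.2 + 2) = 0.9148
E2 = Em*(1+xi*eta*Vf)/(1-eta*Vf) = 17.64 GPa

17.64 GPa
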